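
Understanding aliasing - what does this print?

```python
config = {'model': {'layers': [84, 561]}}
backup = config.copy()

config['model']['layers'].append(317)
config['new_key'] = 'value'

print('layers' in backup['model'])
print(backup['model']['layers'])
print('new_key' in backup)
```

Key concept: shallow copy gotcha with nested dict.
Step by step:
`config = {'model': {'layers': [84, 561]}}` → config = {'model': {'layers': [84, 561]}}
`backup = config.copy()` → backup = {'model': {'layers': [84, 561]}}
`config['model']['layers'].append(317)` → config = {'model': {'layers': [84, 561, 317]}}; backup = {'model': {'layers': [84, 561, 317]}}
`config['new_key'] = 'value'` → config = {'model': {'layers': [84, 561, 317]}, 'new_key': 'value'}
`print('layers' in backup['model'])` → prints True
`print(backup['model']['layers'])` → prints [84, 561, 317]
`print('new_key' in backup)` → prints False

Answer:
True
[84, 561, 317]
False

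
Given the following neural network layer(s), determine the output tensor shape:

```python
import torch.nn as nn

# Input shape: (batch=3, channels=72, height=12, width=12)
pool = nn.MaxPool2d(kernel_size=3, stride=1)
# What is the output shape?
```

Input: (3, 72, 12, 12) -> Output: (3, 72, 10, 10)

Answer: (3, 72, 10, 10)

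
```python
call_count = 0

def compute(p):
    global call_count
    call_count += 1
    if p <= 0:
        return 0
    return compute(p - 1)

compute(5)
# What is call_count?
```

Linear recursion stepping by 1: 6 calls from p=5 down to ≤0.

Answer: 6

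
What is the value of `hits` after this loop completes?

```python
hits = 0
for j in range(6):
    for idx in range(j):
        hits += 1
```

Triangle number: 0+1+2+...+5
`hits` takes the values: 0 → 1 → 2 → 3 → 4 → 5 → 6 → 7 → 8 → 9 → 10 → 11 → 12 → 13 → 14 → 15

Answer: 15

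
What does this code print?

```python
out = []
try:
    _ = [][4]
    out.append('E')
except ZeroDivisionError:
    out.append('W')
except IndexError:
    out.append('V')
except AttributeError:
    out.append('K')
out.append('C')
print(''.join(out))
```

Execution trace: 'V' (except IndexError) → 'C' (after the try/except). Output: VC

Answer: VC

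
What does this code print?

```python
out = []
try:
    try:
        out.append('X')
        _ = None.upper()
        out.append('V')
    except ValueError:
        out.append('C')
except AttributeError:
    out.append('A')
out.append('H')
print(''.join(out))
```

Execution trace: 'X' (try body) → 'A' (outer except AttributeError) → 'H' (after the try/except). Output: XAH

Answer: XAH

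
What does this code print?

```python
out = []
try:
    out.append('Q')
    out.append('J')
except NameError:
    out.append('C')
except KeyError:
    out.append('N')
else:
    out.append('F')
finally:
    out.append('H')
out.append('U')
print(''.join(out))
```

Execution trace: 'Q' (try body) → 'J' (try body, no exception) → 'F' (else) → 'H' (finally) → 'U' (after the try/except). Output: QJFHU

Answer: QJFHU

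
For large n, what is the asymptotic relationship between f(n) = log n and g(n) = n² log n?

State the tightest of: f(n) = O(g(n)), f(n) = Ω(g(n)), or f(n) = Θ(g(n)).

log n vs n² log n: f(n) = O(g(n)) but not Ω(g(n)) — n² log n grows strictly faster than log n.

Answer: f(n) = O(g(n)) but not Ω(g(n)) — n² log n grows strictly faster than log n.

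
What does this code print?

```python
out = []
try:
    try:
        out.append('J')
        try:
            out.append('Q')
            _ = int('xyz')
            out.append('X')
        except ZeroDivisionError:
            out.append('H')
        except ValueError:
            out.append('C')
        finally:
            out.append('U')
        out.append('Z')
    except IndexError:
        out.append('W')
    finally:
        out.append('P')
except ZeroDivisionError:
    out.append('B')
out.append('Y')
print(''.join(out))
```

Execution trace: 'J' (try body) → 'Q' (inner try body) → 'C' (inner except ValueError) → 'U' (inner finally) → 'Z' (try body, no exception) → 'P' (finally) → 'Y' (after the try/except). Output: JQCUZPY

Answer: JQCUZPY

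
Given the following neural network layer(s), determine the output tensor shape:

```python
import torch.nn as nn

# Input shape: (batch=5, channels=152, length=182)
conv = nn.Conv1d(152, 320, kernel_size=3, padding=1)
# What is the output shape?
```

Input: (5, 152, 182) -> Output: (5, 320, 182)

Answer: (5, 320, 182)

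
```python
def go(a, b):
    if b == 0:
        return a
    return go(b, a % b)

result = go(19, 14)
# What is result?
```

go(19, 14) -> go(14, 5) -> go(5, 4) -> go(4, 1) -> go(1, 0) -> 1

Answer: 1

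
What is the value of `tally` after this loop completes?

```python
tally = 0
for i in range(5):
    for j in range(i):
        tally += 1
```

Triangle number: 0+1+2+...+4
`tally` takes the values: 0 → 1 → 2 → 3 → 4 → 5 → 6 → 7 → 8 → 9 → 10

Answer: 10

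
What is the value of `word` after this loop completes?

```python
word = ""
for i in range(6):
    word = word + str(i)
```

Concatenate digits 0 to 5
`word` takes the values: "" → "0" → "01" → "012" → "0123" → "01234" → "012345"

Answer: "012345"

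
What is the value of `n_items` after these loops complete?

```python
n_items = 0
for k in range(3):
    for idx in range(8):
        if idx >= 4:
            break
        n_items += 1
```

Inner breaks at 4, outer runs 3 times
`n_items` takes the values: 0 → 1 → 2 → 3 → 4 → 5 → 6 → 7 → 8 → 9 → 10 → 11 → 12

Answer: 12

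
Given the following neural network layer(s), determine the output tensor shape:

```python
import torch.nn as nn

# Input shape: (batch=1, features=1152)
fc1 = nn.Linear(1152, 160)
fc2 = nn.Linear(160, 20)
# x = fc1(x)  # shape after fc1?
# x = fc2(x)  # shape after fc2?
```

Input: (1, 1152) -> after fc1: (1, 160) -> Output: (1, 20)

Answer: (1, 20)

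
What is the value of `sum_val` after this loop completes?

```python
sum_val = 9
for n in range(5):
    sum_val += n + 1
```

Start at 9, add 1 to 5 = 24
`sum_val` takes the values: 9 → 10 → 12 → 15 → 19 → 24

Answer: 24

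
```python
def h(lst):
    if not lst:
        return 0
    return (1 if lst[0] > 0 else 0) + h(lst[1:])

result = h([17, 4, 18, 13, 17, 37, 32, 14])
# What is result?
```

Count of positive elements in [17, 4, 18, 13, 17, 37, 32, 14] = 8

Answer: 8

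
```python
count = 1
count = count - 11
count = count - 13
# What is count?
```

Trace:
`count = 1` → count = 1
`count = count - 11` → count = -10
`count = count - 13` → count = -23
So count = -23

Answer: -23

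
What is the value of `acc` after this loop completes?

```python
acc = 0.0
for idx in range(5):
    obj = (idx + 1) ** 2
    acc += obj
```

Sum of squared losses 1² + 2² + ... + 5²
`acc` takes the values: 0.0 → 1.0 → 5.0 → 14.0 → 30.0 → 55.0

Answer: 55.0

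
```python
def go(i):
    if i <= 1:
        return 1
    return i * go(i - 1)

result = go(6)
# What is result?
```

go(6) = 6 * 5 * 4 * 3 * 2 * 1 = 720

Answer: 720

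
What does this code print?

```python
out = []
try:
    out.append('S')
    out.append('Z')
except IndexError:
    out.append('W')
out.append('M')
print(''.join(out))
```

Execution trace: 'S' (try body) → 'Z' (try body, no exception) → 'M' (after the try/except). Output: SZM

Answer: SZM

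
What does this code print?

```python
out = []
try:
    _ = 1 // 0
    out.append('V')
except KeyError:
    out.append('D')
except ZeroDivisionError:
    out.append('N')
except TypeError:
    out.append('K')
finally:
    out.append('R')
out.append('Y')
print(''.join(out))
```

Execution trace: 'N' (except ZeroDivisionError) → 'R' (finally) → 'Y' (after the try/except). Output: NRY

Answer: NRY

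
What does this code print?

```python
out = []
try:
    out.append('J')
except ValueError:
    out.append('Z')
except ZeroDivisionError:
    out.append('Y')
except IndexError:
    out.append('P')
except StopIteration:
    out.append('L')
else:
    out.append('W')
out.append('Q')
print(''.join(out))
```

Execution trace: 'J' (try body, no exception) → 'W' (else) → 'Q' (after the try/except). Output: JWQ

Answer: JWQ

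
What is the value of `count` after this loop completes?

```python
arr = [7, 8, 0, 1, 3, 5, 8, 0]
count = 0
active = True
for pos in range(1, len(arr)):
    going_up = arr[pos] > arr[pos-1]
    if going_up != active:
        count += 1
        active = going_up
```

Count direction changes in [7, 8, 0, 1, 3, 5, 8, 0]
`count` takes the values: 0 → 1 → 2 → 3

Answer: 3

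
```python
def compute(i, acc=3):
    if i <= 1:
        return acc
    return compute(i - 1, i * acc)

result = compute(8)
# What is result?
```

Accumulator trace (n, acc): (8, 3) -> (7, 24) -> (6, 168) -> (5, 1008) -> (4, 5040) -> (3, 20160) -> (2, 60480) -> (1, 120960) -> return 120960

Answer: 120960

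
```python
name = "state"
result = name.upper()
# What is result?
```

Trace:
`name = "state"` → name = 'state'
`result = name.upper()` → result = 'STATE'
So result = 'STATE'

Answer: 'STATE'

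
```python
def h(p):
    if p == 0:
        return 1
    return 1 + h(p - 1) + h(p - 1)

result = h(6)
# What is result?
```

h(p) = 1 + 2·h(p-1), h(0)=1. Closed form: (1+1)·2^6 - 1 = 127.

Answer: 127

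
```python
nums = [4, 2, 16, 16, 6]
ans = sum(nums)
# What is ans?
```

Trace:
`nums = [4, 2, 16, 16, 6]` → nums = [4, 2, 16, 16, 6]
`ans = sum(nums)` → ans = 44
So ans = 44

Answer: 44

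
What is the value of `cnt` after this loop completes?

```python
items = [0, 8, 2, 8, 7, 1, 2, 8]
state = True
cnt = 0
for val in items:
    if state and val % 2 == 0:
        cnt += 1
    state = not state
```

Count even values at even positions
`cnt` takes the values: 0 → 1 → 2 → 3

Answer: 3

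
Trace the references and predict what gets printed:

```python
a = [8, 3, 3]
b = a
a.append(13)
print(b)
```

Key concept: basic list aliasing.
Step by step:
`a = [8, 3, 3]` → a = [8, 3, 3]
`b = a` → b = [8, 3, 3] (same object as a)
`a.append(13)` → a = [8, 3, 3, 13] (same object as b); b = [8, 3, 3, 13] (same object as a)
`print(b)` → prints [8, 3, 3, 13]

Answer: [8, 3, 3, 13]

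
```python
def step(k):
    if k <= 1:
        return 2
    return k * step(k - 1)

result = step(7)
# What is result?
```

step(7) = 7 * 6 * 5 * 4 * 3 * 2 * 2 = 10080

Answer: 10080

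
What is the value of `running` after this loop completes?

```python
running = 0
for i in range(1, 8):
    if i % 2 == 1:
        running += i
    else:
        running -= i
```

Add odd, subtract even
`running` takes the values: 0 → 1 → -1 → 2 → -2 → 3 → -3 → 4

Answer: 4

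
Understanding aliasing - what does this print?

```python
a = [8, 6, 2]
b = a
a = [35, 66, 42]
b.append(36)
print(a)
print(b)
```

Key concept: rebinding vs mutation: a is rebound to a new list, b still points at the original.
Step by step:
`a = [8, 6, 2]` → a = [8, 6, 2]
`b = a` → b = [8, 6, 2] (same object as a)
`a = [35, 66, 42]` → a = [35, 66, 42]
`b.append(36)` → b = [8, 6, 2, 36]
`print(a)` → prints [35, 66, 42]
`print(b)` → prints [8, 6, 2, 36]

Answer:
[35, 66, 42]
[8, 6, 2, 36]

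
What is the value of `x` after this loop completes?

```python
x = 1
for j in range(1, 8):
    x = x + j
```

Start at 1, add 1 through 7
`x` takes the values: 1 → 2 → 4 → 7 → 11 → 16 → 22 → 29

Answer: 29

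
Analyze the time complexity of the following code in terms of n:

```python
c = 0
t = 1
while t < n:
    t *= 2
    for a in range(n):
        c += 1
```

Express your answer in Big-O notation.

Each loop level contributes: log n × n. Multiplying the contributions gives O(n log n).

Answer: O(n log n)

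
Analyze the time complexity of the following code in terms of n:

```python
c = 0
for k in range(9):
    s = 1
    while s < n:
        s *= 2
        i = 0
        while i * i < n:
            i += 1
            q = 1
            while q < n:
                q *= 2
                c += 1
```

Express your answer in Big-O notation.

Each loop level contributes: 1 × log n × √n × log n. Multiplying the contributions gives O(√n log² n).

Answer: O(√n log² n)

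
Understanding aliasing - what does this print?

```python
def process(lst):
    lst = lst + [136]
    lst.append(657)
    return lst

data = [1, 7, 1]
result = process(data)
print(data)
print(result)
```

Key concept: rebinding parameter vs mutation.
Step by step:
`data = [1, 7, 1]` → data = [1, 7, 1]
`result = process(data)` → result = [1, 7, 1, 136, 657]
`print(data)` → prints [1, 7, 1]
`print(result)` → prints [1, 7, 1, 136, 657]

Answer:
[1, 7, 1]
[1, 7, 1, 136, 657]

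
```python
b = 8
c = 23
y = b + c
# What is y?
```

Trace:
`b = 8` → b = 8
`c = 23` → c = 23
`y = b + c` → y = 31
So y = 31

Answer: 31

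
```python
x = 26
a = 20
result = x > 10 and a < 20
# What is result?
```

Trace:
`x = 26` → x = 26
`a = 20` → a = 20
`result = x > 10 and a < 20` → result = False
So result = False

Answer: False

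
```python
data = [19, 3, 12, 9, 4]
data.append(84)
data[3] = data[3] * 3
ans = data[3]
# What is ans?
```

Trace:
`data = [19, 3, 12, 9, 4]` → data = [19, 3, 12, 9, 4]
`data.append(84)` → data = [19, 3, 12, 9, 4, 84]
`data[3] = data[3] * 3` → data = [19, 3, 12, 27, 4, 84]
`ans = data[3]` → ans = 27
So ans = 27

Answer: 27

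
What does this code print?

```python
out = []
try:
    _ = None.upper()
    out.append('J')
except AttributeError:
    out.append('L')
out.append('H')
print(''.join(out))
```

Execution trace: 'L' (except AttributeError) → 'H' (after the try/except). Output: LH

Answer: LH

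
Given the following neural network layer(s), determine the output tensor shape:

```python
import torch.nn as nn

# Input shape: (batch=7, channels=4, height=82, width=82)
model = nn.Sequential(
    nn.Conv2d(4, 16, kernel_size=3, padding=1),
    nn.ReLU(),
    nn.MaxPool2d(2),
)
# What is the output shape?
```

Input: (7, 4, 82, 82) -> after Conv2d: (7, 16, 82, 82) -> after ReLU: (7, 16, 82, 82) -> Output: (7, 16, 41, 41)

Answer: (7, 16, 41, 41)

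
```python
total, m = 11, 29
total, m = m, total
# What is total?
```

Trace:
`total, m = 11, 29` → total = 11; m = 29
`total, m = m, total` → total = 29; m = 11
So total = 29

Answer: 29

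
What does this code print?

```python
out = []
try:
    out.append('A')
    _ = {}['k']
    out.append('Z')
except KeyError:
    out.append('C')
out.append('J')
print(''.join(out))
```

Execution trace: 'A' (try body) → 'C' (except KeyError) → 'J' (after the try/except). Output: ACJ

Answer: ACJ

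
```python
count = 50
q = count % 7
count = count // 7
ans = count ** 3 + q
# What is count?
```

Trace:
`count = 50` → count = 50
`q = count % 7` → q = 1
`count = count // 7` → count = 7
`ans = count ** 3 + q` → ans = 344
So count = 7

Answer: 7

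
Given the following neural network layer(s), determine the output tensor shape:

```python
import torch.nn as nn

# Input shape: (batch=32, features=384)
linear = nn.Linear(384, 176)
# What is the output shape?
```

Input: (32, 384) -> Output: (32, 176)

Answer: (32, 176)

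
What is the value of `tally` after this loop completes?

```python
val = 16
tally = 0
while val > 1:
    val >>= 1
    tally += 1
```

Count right shifts until 1
`tally` takes the values: 0 → 1 → 2 → 3 → 4

Answer: 4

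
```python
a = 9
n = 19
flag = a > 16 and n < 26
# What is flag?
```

Trace:
`a = 9` → a = 9
`n = 19` → n = 19
`flag = a > 16 and n < 26` → flag = False
So flag = False

Answer: False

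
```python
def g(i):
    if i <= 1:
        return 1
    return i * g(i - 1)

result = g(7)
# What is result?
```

g(7) = 7 * 6 * 5 * 4 * 3 * 2 * 1 = 5040

Answer: 5040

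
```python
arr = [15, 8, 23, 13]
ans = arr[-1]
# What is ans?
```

Trace:
`arr = [15, 8, 23, 13]` → arr = [15, 8, 23, 13]
`ans = arr[-1]` → ans = 13
So ans = 13

Answer: 13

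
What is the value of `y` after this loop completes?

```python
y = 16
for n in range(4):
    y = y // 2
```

Halve 4 times: 16 // 2^4 = 1
`y` takes the values: 16 → 8 → 4 → 2 → 1

Answer: 1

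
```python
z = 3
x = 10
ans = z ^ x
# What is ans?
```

Trace:
`z = 3` → z = 3
`x = 10` → x = 10
`ans = z ^ x` → ans = 9
So ans = 9

Answer: 9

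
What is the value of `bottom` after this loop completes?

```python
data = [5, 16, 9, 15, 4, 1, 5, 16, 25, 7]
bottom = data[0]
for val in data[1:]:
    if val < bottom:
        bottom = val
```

Minimum of [5, 16, 9, 15, 4, 1, 5, 16, 25, 7]
`bottom` takes the values: 5 → 4 → 1

Answer: 1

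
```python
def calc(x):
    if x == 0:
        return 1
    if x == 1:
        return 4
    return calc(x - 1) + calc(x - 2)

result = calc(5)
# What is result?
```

Build up from base cases: calc(0)=1, calc(1)=4, calc(2)=5, calc(3)=9, calc(4)=14, calc(5)=23

Answer: 23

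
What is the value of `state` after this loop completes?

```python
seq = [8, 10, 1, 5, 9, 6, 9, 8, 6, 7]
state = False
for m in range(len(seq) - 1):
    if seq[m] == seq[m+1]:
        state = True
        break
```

Check consecutive duplicates in [8, 10, 1, 5, 9, 6, 9, 8, 6, 7]
`state` takes the values: False

Answer: False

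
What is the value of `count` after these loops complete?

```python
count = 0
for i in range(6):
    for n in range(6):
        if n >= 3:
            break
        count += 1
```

Inner breaks at 3, outer runs 6 times
`count` takes the values: 0 → 1 → 2 → 3 → 4 → 5 → 6 → 7 → 8 → 9 → 10 → 11 → 12 → 13 → 14 → 15 → 16 → 17 → 18

Answer: 18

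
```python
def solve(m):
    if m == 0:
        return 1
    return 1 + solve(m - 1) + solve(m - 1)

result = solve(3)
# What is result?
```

solve(m) = 1 + 2·solve(m-1), solve(0)=1. Closed form: (1+1)·2^3 - 1 = 15.

Answer: 15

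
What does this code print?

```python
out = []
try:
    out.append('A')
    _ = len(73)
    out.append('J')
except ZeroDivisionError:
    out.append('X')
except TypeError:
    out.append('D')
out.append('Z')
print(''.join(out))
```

Execution trace: 'A' (try body) → 'D' (except TypeError) → 'Z' (after the try/except). Output: ADZ

Answer: ADZ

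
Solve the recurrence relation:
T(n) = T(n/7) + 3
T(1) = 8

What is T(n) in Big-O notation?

Each step divides n by 7 and adds 3. After log_7(n) steps we reach T(1)=8. So T(n) = 3·log_7(n) + 8 = O(log n).

Answer: O(log n)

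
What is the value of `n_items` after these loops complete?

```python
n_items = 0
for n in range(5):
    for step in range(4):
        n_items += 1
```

5 * 4 = 20
`n_items` takes the values: 0 → 1 → 2 → 3 → 4 → 5 → 6 → 7 → 8 → 9 → 10 → 11 → 12 → 13 → 14 → 15 → 16 → 17 → 18 → 19 → 20

Answer: 20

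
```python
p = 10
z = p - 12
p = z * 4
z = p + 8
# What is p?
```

Trace:
`p = 10` → p = 10
`z = p - 12` → z = -2
`p = z * 4` → p = -8
`z = p + 8` → z = 0
So p = -8

Answer: -8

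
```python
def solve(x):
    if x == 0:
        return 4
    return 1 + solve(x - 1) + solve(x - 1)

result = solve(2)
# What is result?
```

solve(x) = 1 + 2·solve(x-1), solve(0)=4. Closed form: (4+1)·2^2 - 1 = 19.

Answer: 19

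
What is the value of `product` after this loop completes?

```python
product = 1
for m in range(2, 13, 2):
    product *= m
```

Product of even numbers 2 to 12
`product` takes the values: 1 → 2 → 8 → 48 → 384 → 3840 → 46080

Answer: 46080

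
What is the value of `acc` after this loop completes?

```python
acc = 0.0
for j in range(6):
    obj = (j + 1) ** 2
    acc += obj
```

Sum of squared losses 1² + 2² + ... + 6²
`acc` takes the values: 0.0 → 1.0 → 5.0 → 14.0 → 30.0 → 55.0 → 91.0

Answer: 91.0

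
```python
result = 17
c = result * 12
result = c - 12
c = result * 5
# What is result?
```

Trace:
`result = 17` → result = 17
`c = result * 12` → c = 204
`result = c - 12` → result = 192
`c = result * 5` → c = 960
So result = 192

Answer: 192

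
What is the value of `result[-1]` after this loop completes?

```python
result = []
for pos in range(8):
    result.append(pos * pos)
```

Last element of squares 0 to 7
`result` takes the values: [] → [0] → [0, 1] → [0, 1, 4] → [0, 1, 4, 9] → [0, 1, 4, 9, 16] → [0, 1, 4, 9, 16, 25] → [0, 1, 4, 9, 16, 25, 36] → [0, 1, 4, 9, 16, 25, 36, 49]
So `result[-1]` = 49

Answer: 49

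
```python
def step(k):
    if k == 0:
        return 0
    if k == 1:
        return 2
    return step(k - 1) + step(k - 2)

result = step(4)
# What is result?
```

Build up from base cases: step(0)=0, step(1)=2, step(2)=2, step(3)=4, step(4)=6

Answer: 6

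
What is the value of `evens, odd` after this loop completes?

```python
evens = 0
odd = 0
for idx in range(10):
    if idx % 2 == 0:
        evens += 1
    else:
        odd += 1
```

Count evens and odds in range(10)
`evens, odd` takes the values: (0, 0) → (1, 0) → (1, 1) → (2, 1) → (2, 2) → (3, 2) → (3, 3) → (4, 3) → (4, 4) → (5, 4) → (5, 5)

Answer: 5, 5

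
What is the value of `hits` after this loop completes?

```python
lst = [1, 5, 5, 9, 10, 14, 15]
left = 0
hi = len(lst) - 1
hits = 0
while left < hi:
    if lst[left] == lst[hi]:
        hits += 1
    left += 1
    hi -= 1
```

Count matching pairs from ends
`hits` takes the values: 0

Answer: 0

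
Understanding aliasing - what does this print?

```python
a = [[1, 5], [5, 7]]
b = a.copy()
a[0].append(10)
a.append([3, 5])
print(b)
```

Key concept: shallow copy with nested lists.
Step by step:
`a = [[1, 5], [5, 7]]` → a = [[1, 5], [5, 7]]
`b = a.copy()` → b = [[1, 5], [5, 7]]
`a[0].append(10)` → a = [[1, 5, 10], [5, 7]]; b = [[1, 5, 10], [5, 7]]
`a.append([3, 5])` → a = [[1, 5, 10], [5, 7], [3, 5]]
`print(b)` → prints [[1, 5, 10], [5, 7]]

Answer: [[1, 5, 10], [5, 7]]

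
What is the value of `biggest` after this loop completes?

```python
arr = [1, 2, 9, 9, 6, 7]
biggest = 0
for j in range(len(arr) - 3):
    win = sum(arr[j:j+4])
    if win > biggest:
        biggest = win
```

Max sum of 4-element window in [1, 2, 9, 9, 6, 7]
`biggest` takes the values: 0 → 21 → 26 → 31

Answer: 31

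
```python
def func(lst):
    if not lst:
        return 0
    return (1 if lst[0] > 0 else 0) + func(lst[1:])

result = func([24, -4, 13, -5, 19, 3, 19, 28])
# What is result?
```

Count of positive elements in [24, -4, 13, -5, 19, 3, 19, 28] = 6

Answer: 6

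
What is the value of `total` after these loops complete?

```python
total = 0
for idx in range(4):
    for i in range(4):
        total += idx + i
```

Sum of all idx+i for idx,i in 4x4
`total` takes the values: 0 → 1 → 3 → 6 → 7 → 9 → 12 → 16 → 18 → 21 → 25 → 30 → 33 → 37 → 42 → 48

Answer: 48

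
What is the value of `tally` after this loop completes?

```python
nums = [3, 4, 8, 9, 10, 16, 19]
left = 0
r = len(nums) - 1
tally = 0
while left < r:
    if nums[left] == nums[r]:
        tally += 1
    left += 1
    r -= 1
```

Count matching pairs from ends
`tally` takes the values: 0

Answer: 0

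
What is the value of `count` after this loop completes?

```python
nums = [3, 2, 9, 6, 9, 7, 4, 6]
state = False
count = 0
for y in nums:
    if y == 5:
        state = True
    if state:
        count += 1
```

Count elements after first 5 in [3, 2, 9, 6, 9, 7, 4, 6]
`count` takes the values: 0

Answer: 0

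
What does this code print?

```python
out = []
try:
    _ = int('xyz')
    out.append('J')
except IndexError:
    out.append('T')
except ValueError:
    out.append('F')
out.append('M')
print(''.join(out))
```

Execution trace: 'F' (except ValueError) → 'M' (after the try/except). Output: FM

Answer: FM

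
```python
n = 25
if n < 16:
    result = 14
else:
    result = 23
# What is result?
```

Trace:
`n = 25` → n = 25
`if n < 16: ...` → n < 16 is False, take else branch → result = 23
So result = 23

Answer: 23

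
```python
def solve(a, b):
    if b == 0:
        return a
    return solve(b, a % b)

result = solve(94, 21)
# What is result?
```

solve(94, 21) -> solve(21, 10) -> solve(10, 1) -> solve(1, 0) -> 1

Answer: 1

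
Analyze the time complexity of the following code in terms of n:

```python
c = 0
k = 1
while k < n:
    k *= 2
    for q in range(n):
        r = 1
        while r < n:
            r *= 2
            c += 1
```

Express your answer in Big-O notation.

Each loop level contributes: log n × n × log n. Multiplying the contributions gives O(n log² n).

Answer: O(n log² n)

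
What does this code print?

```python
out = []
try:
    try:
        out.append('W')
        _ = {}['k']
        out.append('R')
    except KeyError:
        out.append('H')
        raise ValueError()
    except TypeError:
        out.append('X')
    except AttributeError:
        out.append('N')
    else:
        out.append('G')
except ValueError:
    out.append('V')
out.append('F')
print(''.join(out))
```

Execution trace: 'W' (inner try body) → 'H' (inner except KeyError) → 'V' (outer except ValueError) → 'F' (after the try/except). Output: WHVF

Answer: WHVF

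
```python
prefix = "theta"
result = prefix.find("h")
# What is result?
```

Trace:
`prefix = "theta"` → prefix = 'theta'
`result = prefix.find("h")` → result = 1
So result = 1

Answer: 1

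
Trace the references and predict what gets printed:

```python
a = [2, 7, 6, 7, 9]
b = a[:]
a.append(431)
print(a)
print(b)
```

Key concept: slice [:] creates copy.
Step by step:
`a = [2, 7, 6, 7, 9]` → a = [2, 7, 6, 7, 9]
`b = a[:]` → b = [2, 7, 6, 7, 9]
`a.append(431)` → a = [2, 7, 6, 7, 9, 431]
`print(a)` → prints [2, 7, 6, 7, 9, 431]
`print(b)` → prints [2, 7, 6, 7, 9]

Answer:
[2, 7, 6, 7, 9, 431]
[2, 7, 6, 7, 9]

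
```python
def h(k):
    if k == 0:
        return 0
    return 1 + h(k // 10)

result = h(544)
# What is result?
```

Count of digits of 544: 3

Answer: 3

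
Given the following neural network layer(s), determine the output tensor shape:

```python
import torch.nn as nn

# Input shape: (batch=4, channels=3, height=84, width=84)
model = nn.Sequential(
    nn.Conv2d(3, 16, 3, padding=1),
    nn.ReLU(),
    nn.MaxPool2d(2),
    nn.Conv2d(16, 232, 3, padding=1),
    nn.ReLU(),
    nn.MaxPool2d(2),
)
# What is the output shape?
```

Input: (4, 3, 84, 84) -> after first Conv2d: (4, 16, 84, 84) -> after first MaxPool2d: (4, 16, 42, 42) -> after second Conv2d: (4, 232, 42, 42) -> Output: (4, 232, 21, 21)

Answer: (4, 232, 21, 21)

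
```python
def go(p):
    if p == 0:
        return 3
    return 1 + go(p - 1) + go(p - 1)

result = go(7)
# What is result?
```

go(p) = 1 + 2·go(p-1), go(0)=3. Closed form: (3+1)·2^7 - 1 = 511.

Answer: 511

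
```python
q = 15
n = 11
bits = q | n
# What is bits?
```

Trace:
`q = 15` → q = 15
`n = 11` → n = 11
`bits = q | n` → bits = 15
So bits = 15

Answer: 15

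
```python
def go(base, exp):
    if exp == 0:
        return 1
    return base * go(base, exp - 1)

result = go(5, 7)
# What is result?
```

go(5, 7) = 5 * 5 * 5 * 5 * 5 * 5 * 5 = 78125

Answer: 78125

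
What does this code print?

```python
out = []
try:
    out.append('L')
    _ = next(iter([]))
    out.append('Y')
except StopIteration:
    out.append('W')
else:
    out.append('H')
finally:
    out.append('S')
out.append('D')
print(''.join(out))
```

Execution trace: 'L' (try body) → 'W' (except StopIteration) → 'S' (finally) → 'D' (after the try/except). Output: LWSD

Answer: LWSD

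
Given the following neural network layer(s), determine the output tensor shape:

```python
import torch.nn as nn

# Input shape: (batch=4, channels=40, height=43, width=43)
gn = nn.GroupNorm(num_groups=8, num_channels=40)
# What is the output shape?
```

Input: (4, 40, 43, 43) -> Output: (4, 40, 43, 43)

Answer: (4, 40, 43, 43)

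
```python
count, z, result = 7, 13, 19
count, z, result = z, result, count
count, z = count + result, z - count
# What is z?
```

Trace:
`count, z, result = 7, 13, 19` → count = 7; z = 13; result = 19
`count, z, result = z, result, count` → count = 13; z = 19; result = 7
`count, z = count + result, z - count` → count = 20; z = 6
So z = 6

Answer: 6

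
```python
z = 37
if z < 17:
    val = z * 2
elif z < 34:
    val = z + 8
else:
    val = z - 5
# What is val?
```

Trace:
`z = 37` → z = 37
`if z < 17: ...` → z < 17 is False, z < 34 is False, take else branch → val = 32
So val = 32

Answer: 32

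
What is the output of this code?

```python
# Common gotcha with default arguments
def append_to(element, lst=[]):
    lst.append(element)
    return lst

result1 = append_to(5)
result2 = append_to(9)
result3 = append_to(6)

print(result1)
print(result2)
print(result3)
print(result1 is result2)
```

Key concept: mutable default argument gotcha.
Step by step:
`result1 = append_to(5)` → result1 = [5]
`result2 = append_to(9)` → result1 = [5, 9] (same object as result2); result2 = [5, 9] (same object as result1)
`result3 = append_to(6)` → result1 = [5, 9, 6] (same object as result2, result3); result2 = [5, 9, 6] (same object as result1, result3); result3 = [5, 9, 6] (same object as result1, result2)
`print(result1)` → prints [5, 9, 6]
`print(result2)` → prints [5, 9, 6]
`print(result3)` → prints [5, 9, 6]
`print(result1 is result2)` → prints True

Answer:
[5, 9, 6]
[5, 9, 6]
[5, 9, 6]
True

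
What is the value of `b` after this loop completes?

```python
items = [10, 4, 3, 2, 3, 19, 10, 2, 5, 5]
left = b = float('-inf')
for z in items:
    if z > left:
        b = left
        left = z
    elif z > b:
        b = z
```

Second largest (with repeats) in [10, 4, 3, 2, 3, 19, 10, 2, 5, 5]
`b` takes the values: -inf → 4 → 10

Answer: 10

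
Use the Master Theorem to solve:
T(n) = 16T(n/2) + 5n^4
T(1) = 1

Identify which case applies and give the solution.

a=16, b=2, f(n)=5n^4. log_2(16) = 4. Since c=4 = 4, Case 2 applies: T(n) = Θ(n^log_b(a) · log n) = O(n^4 log n).

Answer: O(n^4 log n) - Case 2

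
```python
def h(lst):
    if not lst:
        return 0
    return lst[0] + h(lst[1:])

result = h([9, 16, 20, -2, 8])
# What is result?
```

9 + 16 + 20 + (-2) + 8 + 0 = 51

Answer: 51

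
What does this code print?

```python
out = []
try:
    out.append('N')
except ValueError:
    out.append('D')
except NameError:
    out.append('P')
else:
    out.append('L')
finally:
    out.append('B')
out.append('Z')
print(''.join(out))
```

Execution trace: 'N' (try body, no exception) → 'L' (else) → 'B' (finally) → 'Z' (after the try/except). Output: NLBZ

Answer: NLBZ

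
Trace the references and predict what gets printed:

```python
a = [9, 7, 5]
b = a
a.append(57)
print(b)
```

Key concept: basic list aliasing.
Step by step:
`a = [9, 7, 5]` → a = [9, 7, 5]
`b = a` → b = [9, 7, 5] (same object as a)
`a.append(57)` → a = [9, 7, 5, 57] (same object as b); b = [9, 7, 5, 57] (same object as a)
`print(b)` → prints [9, 7, 5, 57]

Answer: [9, 7, 5, 57]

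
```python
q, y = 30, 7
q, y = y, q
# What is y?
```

Trace:
`q, y = 30, 7` → q = 30; y = 7
`q, y = y, q` → q = 7; y = 30
So y = 30

Answer: 30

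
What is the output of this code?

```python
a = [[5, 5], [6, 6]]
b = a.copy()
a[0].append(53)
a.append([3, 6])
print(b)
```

Key concept: shallow copy with nested lists.
Step by step:
`a = [[5, 5], [6, 6]]` → a = [[5, 5], [6, 6]]
`b = a.copy()` → b = [[5, 5], [6, 6]]
`a[0].append(53)` → a = [[5, 5, 53], [6, 6]]; b = [[5, 5, 53], [6, 6]]
`a.append([3, 6])` → a = [[5, 5, 53], [6, 6], [3, 6]]
`print(b)` → prints [[5, 5, 53], [6, 6]]

Answer: [[5, 5, 53], [6, 6]]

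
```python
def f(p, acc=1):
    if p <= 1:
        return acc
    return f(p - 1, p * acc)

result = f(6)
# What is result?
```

Accumulator trace (n, acc): (6, 1) -> (5, 6) -> (4, 30) -> (3, 120) -> (2, 360) -> (1, 720) -> return 720

Answer: 720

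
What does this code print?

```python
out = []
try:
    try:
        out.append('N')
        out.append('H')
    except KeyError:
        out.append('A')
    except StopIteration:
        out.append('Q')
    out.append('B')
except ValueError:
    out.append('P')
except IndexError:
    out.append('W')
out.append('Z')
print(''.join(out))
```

Execution trace: 'N' (inner try body) → 'H' (inner try body, no exception) → 'B' (try body, no exception) → 'Z' (after the try/except). Output: NHBZ

Answer: NHBZ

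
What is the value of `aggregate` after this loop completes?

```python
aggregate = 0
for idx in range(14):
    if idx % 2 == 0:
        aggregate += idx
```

Sum of even numbers 0 to 13
`aggregate` takes the values: 0 → 2 → 6 → 12 → 20 → 30 → 42

Answer: 42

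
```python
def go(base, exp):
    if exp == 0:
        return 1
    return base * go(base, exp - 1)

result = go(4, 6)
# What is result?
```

go(4, 6) = 4 * 4 * 4 * 4 * 4 * 4 = 4096

Answer: 4096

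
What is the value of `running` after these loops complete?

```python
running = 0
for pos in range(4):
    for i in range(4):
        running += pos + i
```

Sum of all pos+i for pos,i in 4x4
`running` takes the values: 0 → 1 → 3 → 6 → 7 → 9 → 12 → 16 → 18 → 21 → 25 → 30 → 33 → 37 → 42 → 48

Answer: 48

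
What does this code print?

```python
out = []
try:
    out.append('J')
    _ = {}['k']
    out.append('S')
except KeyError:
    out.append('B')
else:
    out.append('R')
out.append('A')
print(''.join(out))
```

Execution trace: 'J' (try body) → 'B' (except KeyError) → 'A' (after the try/except). Output: JBA

Answer: JBA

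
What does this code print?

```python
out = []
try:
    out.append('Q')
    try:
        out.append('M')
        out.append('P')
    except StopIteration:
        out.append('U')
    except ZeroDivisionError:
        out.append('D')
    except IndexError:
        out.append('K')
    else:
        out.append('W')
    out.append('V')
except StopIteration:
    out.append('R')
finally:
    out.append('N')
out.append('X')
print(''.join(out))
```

Execution trace: 'Q' (try body) → 'M' (inner try body) → 'P' (inner try body, no exception) → 'W' (inner else) → 'V' (try body, no exception) → 'N' (finally) → 'X' (after the try/except). Output: QMPWVNX

Answer: QMPWVNX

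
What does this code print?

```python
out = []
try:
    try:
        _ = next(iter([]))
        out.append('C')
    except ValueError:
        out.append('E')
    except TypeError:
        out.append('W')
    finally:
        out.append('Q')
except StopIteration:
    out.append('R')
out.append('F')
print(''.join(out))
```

Execution trace: 'Q' (inner finally) → 'R' (outer except StopIteration) → 'F' (after the try/except). Output: QRF

Answer: QRF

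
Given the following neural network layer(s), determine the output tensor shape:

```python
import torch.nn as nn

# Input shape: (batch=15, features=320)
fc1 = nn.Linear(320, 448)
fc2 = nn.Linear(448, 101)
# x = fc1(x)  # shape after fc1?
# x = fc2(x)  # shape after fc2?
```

Input: (15, 320) -> after fc1: (15, 448) -> Output: (15, 101)

Answer: (15, 101)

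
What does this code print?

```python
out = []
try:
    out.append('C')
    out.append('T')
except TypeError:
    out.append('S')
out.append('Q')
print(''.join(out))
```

Execution trace: 'C' (try body) → 'T' (try body, no exception) → 'Q' (after the try/except). Output: CTQ

Answer: CTQ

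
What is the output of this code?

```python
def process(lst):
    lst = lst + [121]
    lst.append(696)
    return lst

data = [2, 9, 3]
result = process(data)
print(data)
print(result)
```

Key concept: rebinding parameter vs mutation.
Step by step:
`data = [2, 9, 3]` → data = [2, 9, 3]
`result = process(data)` → result = [2, 9, 3, 121, 696]
`print(data)` → prints [2, 9, 3]
`print(result)` → prints [2, 9, 3, 121, 696]

Answer:
[2, 9, 3]
[2, 9, 3, 121, 696]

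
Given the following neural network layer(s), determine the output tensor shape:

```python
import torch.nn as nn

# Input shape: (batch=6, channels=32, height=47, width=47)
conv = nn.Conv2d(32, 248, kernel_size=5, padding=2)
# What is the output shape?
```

Input: (6, 32, 47, 47) -> Output: (6, 248, 47, 47)

Answer: (6, 248, 47, 47)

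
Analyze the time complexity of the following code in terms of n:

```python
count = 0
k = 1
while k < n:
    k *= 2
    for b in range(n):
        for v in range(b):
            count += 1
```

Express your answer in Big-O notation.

Each loop level contributes: log n × n × n. Multiplying the contributions gives O(n^2 log n).

Answer: O(n^2 log n)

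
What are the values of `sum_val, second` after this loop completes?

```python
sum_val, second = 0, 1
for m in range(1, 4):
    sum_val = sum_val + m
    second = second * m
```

Sum and factorial of 1 to 3
`sum_val, second` takes the values: (0, 1) → (1, 1) → (3, 1) → (3, 2) → (6, 2) → (6, 6)

Answer: 6, 6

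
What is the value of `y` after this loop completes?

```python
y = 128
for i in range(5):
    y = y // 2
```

Halve 5 times: 128 // 2^5 = 4
`y` takes the values: 128 → 64 → 32 → 16 → 8 → 4

Answer: 4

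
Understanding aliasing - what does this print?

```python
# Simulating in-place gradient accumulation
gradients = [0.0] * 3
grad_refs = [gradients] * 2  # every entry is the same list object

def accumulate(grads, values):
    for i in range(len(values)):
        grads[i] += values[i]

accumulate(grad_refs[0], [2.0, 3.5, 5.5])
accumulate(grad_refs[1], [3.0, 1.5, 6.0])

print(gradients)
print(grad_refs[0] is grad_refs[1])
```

Key concept: gradient accumulation aliasing.
Step by step:
`gradients = [0.0] * 3` → gradients = [0.0, 0.0, 0.0]
`grad_refs = [gradients] * 2` → grad_refs = [[0.0, 0.0, 0.0], [0.0, 0.0, 0.0]]
`accumulate(grad_refs[0], [2.0, 3.5, 5.5])` → gradients = [2.0, 3.5, 5.5]; grad_refs = [[2.0, 3.5, 5.5], [2.0, 3.5, 5.5]]
`accumulate(grad_refs[1], [3.0, 1.5, 6.0])` → gradients = [5.0, 5.0, 11.5]; grad_refs = [[5.0, 5.0, 11.5], [5.0, 5.0, 11.5]]
`print(gradients)` → prints [5.0, 5.0, 11.5]
`print(grad_refs[0] is grad_refs[1])` → prints True

Answer:
[5.0, 5.0, 11.5]
True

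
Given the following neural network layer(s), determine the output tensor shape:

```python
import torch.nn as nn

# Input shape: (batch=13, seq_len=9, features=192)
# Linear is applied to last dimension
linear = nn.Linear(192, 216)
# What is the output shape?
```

Input: (13, 9, 192) -> Output: (13, 9, 216)

Answer: (13, 9, 216)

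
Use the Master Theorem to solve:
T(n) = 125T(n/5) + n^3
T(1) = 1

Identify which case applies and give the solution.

a=125, b=5, f(n)=n^3. log_5(125) = 3. Since c=3 = 3, Case 2 applies: T(n) = Θ(n^log_b(a) · log n) = O(n^3 log n).

Answer: O(n^3 log n) - Case 2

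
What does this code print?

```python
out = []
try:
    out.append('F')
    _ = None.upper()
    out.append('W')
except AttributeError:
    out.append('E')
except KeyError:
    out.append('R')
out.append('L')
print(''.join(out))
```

Execution trace: 'F' (try body) → 'E' (except AttributeError) → 'L' (after the try/except). Output: FEL

Answer: FEL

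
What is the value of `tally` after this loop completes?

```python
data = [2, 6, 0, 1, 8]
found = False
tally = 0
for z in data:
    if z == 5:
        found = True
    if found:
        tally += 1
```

Count elements after first 5 in [2, 6, 0, 1, 8]
`tally` takes the values: 0

Answer: 0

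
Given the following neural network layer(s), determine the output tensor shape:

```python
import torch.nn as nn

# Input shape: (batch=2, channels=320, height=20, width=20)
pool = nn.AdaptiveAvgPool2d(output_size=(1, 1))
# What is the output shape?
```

Input: (2, 320, 20, 20) -> Output: (2, 320, 1, 1)

Answer: (2, 320, 1, 1)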